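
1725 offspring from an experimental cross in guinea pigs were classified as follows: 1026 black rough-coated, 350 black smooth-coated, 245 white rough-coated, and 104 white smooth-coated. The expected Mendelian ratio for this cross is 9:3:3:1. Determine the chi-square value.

Expected counts for N = 1725 under a 9:3:3:1 ratio (total parts = 16):
  black rough-coated: 1725 × 9/16 = 970.3125
  black smooth-coated: 1725 × 3/16 = 323.4375
  white rough-coated: 1725 × 3/16 = 323.4375
  white smooth-coated: 1725 × 1/16 = 107.8125
χ² = Σ (O − E)² / E
  black rough-coated: (1026 − 970.3125)² / 970.3125 = 3.1960
  black smooth-coated: (350 − 323.4375)² / 323.4375 = 2.1815
  white rough-coated: (245 − 323.4375)² / 323.4375 = 19.0220
  white smooth-coated: (104 − 107.8125)² / 107.8125 = 0.1348
χ² = 3.1960 + 2.1815 + 19.0220 + 0.1348 = 24.5343 ≈ 24.534

24.534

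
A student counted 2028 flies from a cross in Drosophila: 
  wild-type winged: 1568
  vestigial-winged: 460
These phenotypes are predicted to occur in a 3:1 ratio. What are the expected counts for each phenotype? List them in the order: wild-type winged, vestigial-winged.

The 3:1 ratio has 4 parts, so with N = 2028 the expected counts are:
  wild-type winged: 2028 × 3/4 = 1521
  vestigial-winged: 2028 × 1/4 = 507

1521, 507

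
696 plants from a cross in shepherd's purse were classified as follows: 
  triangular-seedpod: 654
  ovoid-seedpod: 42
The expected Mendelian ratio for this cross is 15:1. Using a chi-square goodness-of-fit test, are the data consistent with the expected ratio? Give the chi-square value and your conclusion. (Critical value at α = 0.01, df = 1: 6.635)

Expected counts for N = 696 under a 15:1 ratio (total parts = 16):
  triangular-seedpod: 696 × 15/16 = 652.5
  ovoid-seedpod: 696 × 1/16 = 43.5
χ² = Σ (O − E)² / E
  triangular-seedpod: (654 − 652.5)² / 652.5 = 0.0034
  ovoid-seedpod: (42 − 43.5)² / 43.5 = 0.0517
χ² = 0.0034 + 0.0517 = 0.0551 ≈ 0.055
Degrees of freedom = 2 − 1 = 1; critical value at α = 0.01 is 6.635.
Since 0.055 < 6.635, we fail to reject the null hypothesis — the data are consistent with the 15:1 ratio.

0.055; consistent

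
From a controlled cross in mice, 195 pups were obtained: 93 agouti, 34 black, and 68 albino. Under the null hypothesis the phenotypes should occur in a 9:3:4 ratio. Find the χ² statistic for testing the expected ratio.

Expected counts for N = 195 under a 9:3:4 ratio (total parts = 16):
  agouti: 195 × 9/16 = 109.6875
  black: 195 × 3/16 = 36.5625
  albino: 195 × 4/16 = 48.75
χ² = Σ (O − E)² / E
  agouti: (93 − 109.6875)² / 109.6875 = 2.5388
  black: (34 − 36.5625)² / 36.5625 = 0.1796
  albino: (68 − 48.75)² / 48.75 = 7.6013
χ² = 2.5388 + 0.1796 + 7.6013 = 10.3197 ≈ 10.320

10.320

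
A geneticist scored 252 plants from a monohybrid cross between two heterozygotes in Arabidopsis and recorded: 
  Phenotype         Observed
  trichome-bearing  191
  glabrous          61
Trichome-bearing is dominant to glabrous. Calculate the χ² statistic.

For a monohybrid cross between heterozygotes with complete dominance, the expected phenotypic ratio is 3:1.
Expected counts for N = 252 under a 3:1 ratio (total parts = 4):
  trichome-bearing: 252 × 3/4 = 189
  glabrous: 252 × 1/4 = 63
χ² = Σ (O − E)² / E
  trichome-bearing: (191 − 189)² / 189 = 0.0212
  glabrous: (61 − 63)² / 63 = 0.0635
χ² = 0.0212 + 0.0635 = 0.0847 ≈ 0.085

0.085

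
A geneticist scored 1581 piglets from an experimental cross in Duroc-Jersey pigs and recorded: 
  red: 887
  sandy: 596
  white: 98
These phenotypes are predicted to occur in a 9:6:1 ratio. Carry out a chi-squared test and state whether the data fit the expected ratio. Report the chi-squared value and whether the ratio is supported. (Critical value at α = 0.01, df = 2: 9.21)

The 9:6:1 ratio has 16 parts, so with N = 1581 the expected counts are:
  red: 1581 × 9/16 = 889.3125
  sandy: 1581 × 6/16 = 592.875
  white: 1581 × 1/16 = 98.8125
χ² = Σ (O − E)² / E
  red: (887 − 889.3125)² / 889.3125 = 0.0060
  sandy: (596 − 592.875)² / 592.875 = 0.0165
  white: (98 − 98.8125)² / 98.8125 = 0.0067
χ² = 0.0060 + 0.0165 + 0.0067 = 0.0292 ≈ 0.029
Degrees of freedom = 3 − 1 = 2; critical value at α = 0.01 is 9.21.
Since 0.029 < 9.21, we fail to reject the null hypothesis — the data are consistent with the 9:6:1 ratio.

0.029; consistent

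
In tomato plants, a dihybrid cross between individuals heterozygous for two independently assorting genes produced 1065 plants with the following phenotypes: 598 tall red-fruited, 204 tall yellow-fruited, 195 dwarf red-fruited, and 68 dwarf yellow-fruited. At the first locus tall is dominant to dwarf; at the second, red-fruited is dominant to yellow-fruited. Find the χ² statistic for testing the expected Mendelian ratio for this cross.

0.236

A dihybrid F₂ with independent assortment and complete dominance at both loci gives a 9:3:3:1 phenotypic ratio.
Expected counts for N = 1065 under a 9:3:3:1 ratio (total parts = 16):
  tall red-fruited: 1065 × 9/16 = 599.0625
  tall yellow-fruited: 1065 × 3/16 = 199.6875
  dwarf red-fruited: 1065 × 3/16 = 199.6875
  dwarf yellow-fruited: 1065 × 1/16 = 66.5625
χ² = Σ (O − E)² / E
  tall red-fruited: (598 − 599.0625)² / 599.0625 = 0.0019
  tall yellow-fruited: (204 − 199.6875)² / 199.6875 = 0.0931
  dwarf red-fruited: (195 − 199.6875)² / 199.6875 = 0.1100
  dwarf yellow-fruited: (68 − 66.5625)² / 66.5625 = 0.0310
χ² = 0.0019 + 0.0931 + 0.1100 + 0.0310 = 0.236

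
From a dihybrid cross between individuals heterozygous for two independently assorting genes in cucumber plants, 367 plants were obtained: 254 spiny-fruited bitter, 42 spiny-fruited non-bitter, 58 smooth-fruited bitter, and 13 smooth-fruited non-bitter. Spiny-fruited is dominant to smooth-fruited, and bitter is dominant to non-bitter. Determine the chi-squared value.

27.410

A dihybrid F₂ with independent assortment and complete dominance at both loci gives a 9:3:3:1 phenotypic ratio.
Expected counts for N = 367 under a 9:3:3:1 ratio (total parts = 16):
  spiny-fruited bitter: 367 × 9/16 = 206.4375
  spiny-fruited non-bitter: 367 × 3/16 = 68.8125
  smooth-fruited bitter: 367 × 3/16 = 68.8125
  smooth-fruited non-bitter: 367 × 1/16 = 22.9375
χ² = Σ (O − E)² / E
  spiny-fruited bitter: (254 − 206.4375)² / 206.4375 = 10.9582
  spiny-fruited non-bitter: (42 − 68.8125)² / 68.8125 = 10.4474
  smooth-fruited bitter: (58 − 68.8125)² / 68.8125 = 1.6990
  smooth-fruited non-bitter: (13 − 22.9375)² / 22.9375 = 4.3053
χ² = 10.9582 + 10.4474 + 1.6990 + 4.3053 = 27.4099 ≈ 27.410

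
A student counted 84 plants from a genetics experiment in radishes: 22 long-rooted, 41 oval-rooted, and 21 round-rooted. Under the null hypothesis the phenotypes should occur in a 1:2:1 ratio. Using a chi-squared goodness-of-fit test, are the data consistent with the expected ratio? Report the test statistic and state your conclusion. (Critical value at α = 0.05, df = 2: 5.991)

0.071; consistent

Under the 1:2:1 hypothesis (Σ ratio = 4, N = 84):
  long-rooted: 84 × 1/4 = 21
  oval-rooted: 84 × 2/4 = 42
  round-rooted: 84 × 1/4 = 21
χ² = Σ (O − E)² / E
  long-rooted: (22 − 21)² / 21 = 0.0476
  oval-rooted: (41 − 42)² / 42 = 0.0238
  round-rooted: (21 − 21)² / 21 = 0.0000
χ² = 0.0476 + 0.0238 + 0.0000 = 0.0714 ≈ 0.071
Degrees of freedom = 3 − 1 = 2; critical value at α = 0.05 is 5.991.
Since 0.071 < 5.991, we fail to reject the null hypothesis — the data are consistent with the 1:2:1 ratio.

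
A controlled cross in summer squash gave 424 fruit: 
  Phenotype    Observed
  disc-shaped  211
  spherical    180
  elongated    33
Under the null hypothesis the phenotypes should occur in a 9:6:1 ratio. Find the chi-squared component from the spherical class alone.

2.774

Expected counts for N = 424 under a 9:6:1 ratio (total parts = 16):
  disc-shaped: 424 × 9/16 = 238.5
  spherical: 424 × 6/16 = 159
  elongated: 424 × 1/16 = 26.5
Contribution of spherical: (180 − 159)² / 159 = 2.7736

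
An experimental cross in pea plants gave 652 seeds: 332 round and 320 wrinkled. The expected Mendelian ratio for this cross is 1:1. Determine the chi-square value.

0.221

Expected counts for N = 652 under a 1:1 ratio (total parts = 2):
  round: 652 × 1/2 = 326
  wrinkled: 652 × 1/2 = 326
χ² = Σ (O − E)² / E
  round: (332 − 326)² / 326 = 0.1104
  wrinkled: (320 − 326)² / 326 = 0.1104
χ² = 0.1104 + 0.1104 = 0.2208 ≈ 0.221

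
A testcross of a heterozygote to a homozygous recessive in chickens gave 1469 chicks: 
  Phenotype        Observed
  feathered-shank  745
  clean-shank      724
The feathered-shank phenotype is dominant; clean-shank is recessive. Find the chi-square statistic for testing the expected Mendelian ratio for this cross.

0.300

A testcross of a heterozygote (Aa × aa) gives a 1:1 phenotypic ratio.
Total ratio parts = 2. Expected numbers out of 1469:
  feathered-shank: 1469 × 1/2 = 734.5
  clean-shank: 1469 × 1/2 = 734.5
χ² = Σ (O − E)² / E
  feathered-shank: (745 − 734.5)² / 734.5 = 0.1501
  clean-shank: (724 − 734.5)² / 734.5 = 0.1501
χ² = 0.1501 + 0.1501 = 0.3002 ≈ 0.300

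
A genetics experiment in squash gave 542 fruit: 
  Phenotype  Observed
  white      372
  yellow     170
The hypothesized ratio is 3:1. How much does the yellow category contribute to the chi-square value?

8.784

Expected counts for N = 542 under a 3:1 ratio (total parts = 4):
  white: 542 × 3/4 = 406.5
  yellow: 542 × 1/4 = 135.5
Contribution of yellow: (170 − 135.5)² / 135.5 = 8.7841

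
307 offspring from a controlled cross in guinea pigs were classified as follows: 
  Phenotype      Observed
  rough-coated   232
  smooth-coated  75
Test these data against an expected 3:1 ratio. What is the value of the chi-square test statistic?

0.053

Total ratio parts = 4. Expected numbers out of 307:
  rough-coated: 307 × 3/4 = 230.25
  smooth-coated: 307 × 1/4 = 76.75
χ² = Σ (O − E)² / E
  rough-coated: (232 − 230.25)² / 230.25 = 0.0133
  smooth-coated: (75 − 76.75)² / 76.75 = 0.0399
χ² = 0.0133 + 0.0399 = 0.0532 ≈ 0.053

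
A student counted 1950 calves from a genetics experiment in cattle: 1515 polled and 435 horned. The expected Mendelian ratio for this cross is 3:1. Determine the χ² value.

Expected counts for N = 1950 under a 3:1 ratio (total parts = 4):
  polled: 1950 × 3/4 = 1462.5
  horned: 1950 × 1/4 = 487.5
χ² = Σ (O − E)² / E
  polled: (1515 − 1462.5)² / 1462.5 = 1.8846
  horned: (435 − 487.5)² / 487.5 = 5.6538
χ² = 1.8846 + 5.6538 = 7.5384 ≈ 7.538

7.538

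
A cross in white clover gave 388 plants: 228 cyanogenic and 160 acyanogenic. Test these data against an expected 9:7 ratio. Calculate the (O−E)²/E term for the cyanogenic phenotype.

Under the 9:7 hypothesis (Σ ratio = 16, N = 388):
  cyanogenic: 388 × 9/16 = 218.25
  acyanogenic: 388 × 7/16 = 169.75
Contribution of cyanogenic: (228 − 218.25)² / 218.25 = 0.4356

0.436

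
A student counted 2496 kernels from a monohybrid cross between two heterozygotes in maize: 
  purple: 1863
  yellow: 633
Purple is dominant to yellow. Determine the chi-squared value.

For a monohybrid cross between heterozygotes with complete dominance, the expected phenotypic ratio is 3:1.
Under the 3:1 hypothesis (Σ ratio = 4, N = 2496):
  purple: 2496 × 3/4 = 1872
  yellow: 2496 × 1/4 = 624
χ² = Σ (O − E)² / E
  purple: (1863 − 1872)² / 1872 = 0.0433
  yellow: (633 − 624)² / 624 = 0.1298
χ² = 0.0433 + 0.1298 = 0.1731 ≈ 0.173

0.173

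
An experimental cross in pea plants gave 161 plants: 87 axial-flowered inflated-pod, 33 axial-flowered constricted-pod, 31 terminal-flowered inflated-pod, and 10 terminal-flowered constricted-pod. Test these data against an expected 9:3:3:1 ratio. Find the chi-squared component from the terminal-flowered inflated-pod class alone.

0.022

Expected counts for N = 161 under a 9:3:3:1 ratio (total parts = 16):
  axial-flowered inflated-pod: 161 × 9/16 = 90.5625
  axial-flowered constricted-pod: 161 × 3/16 = 30.1875
  terminal-flowered inflated-pod: 161 × 3/16 = 30.1875
  terminal-flowered constricted-pod: 161 × 1/16 = 10.0625
Contribution of terminal-flowered inflated-pod: (31 − 30.1875)² / 30.1875 = 0.0219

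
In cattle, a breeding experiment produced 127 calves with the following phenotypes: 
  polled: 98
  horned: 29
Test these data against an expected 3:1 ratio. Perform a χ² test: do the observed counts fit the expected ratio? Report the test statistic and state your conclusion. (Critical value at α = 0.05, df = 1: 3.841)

Under the 3:1 hypothesis (Σ ratio = 4, N = 127):
  polled: 127 × 3/4 = 95.25
  horned: 127 × 1/4 = 31.75
χ² = Σ (O − E)² / E
  polled: (98 − 95.25)² / 95.25 = 0.0794
  horned: (29 − 31.75)² / 31.75 = 0.2382
χ² = 0.0794 + 0.2382 = 0.3176 ≈ 0.318
Degrees of freedom = 2 − 1 = 1; critical value at α = 0.05 is 3.841.
Since 0.318 < 3.841, we fail to reject the null hypothesis — the data are consistent with the 3:1 ratio.

0.318; consistent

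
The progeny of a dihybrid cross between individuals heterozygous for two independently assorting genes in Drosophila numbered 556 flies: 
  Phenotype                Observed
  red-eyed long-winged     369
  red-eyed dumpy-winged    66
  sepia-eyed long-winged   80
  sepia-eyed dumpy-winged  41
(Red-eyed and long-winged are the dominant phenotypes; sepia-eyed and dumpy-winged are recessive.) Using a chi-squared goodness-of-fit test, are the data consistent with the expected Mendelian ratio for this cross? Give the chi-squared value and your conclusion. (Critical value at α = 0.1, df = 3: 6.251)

A dihybrid F₂ with independent assortment and complete dominance at both loci gives a 9:3:3:1 phenotypic ratio.
Under the 9:3:3:1 hypothesis (Σ ratio = 16, N = 556):
  red-eyed long-winged: 556 × 9/16 = 312.75
  red-eyed dumpy-winged: 556 × 3/16 = 104.25
  sepia-eyed long-winged: 556 × 3/16 = 104.25
  sepia-eyed dumpy-winged: 556 × 1/16 = 34.75
χ² = Σ (O − E)² / E
  red-eyed long-winged: (369 − 312.75)² / 312.75 = 10.1169
  red-eyed dumpy-winged: (66 − 104.25)² / 104.25 = 14.0342
  sepia-eyed long-winged: (80 − 104.25)² / 104.25 = 5.6409
  sepia-eyed dumpy-winged: (41 − 34.75)² / 34.75 = 1.1241
χ² = 10.1169 + 14.0342 + 5.6409 + 1.1241 = 30.9161 ≈ 30.916
Degrees of freedom = 4 − 1 = 3; critical value at α = 0.1 is 6.251.
Since 30.916 > 6.251, we reject the null hypothesis — the data do not fit the 9:3:3:1 ratio.

30.916; not consistent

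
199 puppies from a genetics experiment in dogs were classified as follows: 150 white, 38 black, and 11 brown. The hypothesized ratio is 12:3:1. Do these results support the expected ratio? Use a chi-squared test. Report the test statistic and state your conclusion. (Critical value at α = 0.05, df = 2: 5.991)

0.183; consistent

Total ratio parts = 16. Expected numbers out of 199:
  white: 199 × 12/16 = 149.25
  black: 199 × 3/16 = 37.3125
  brown: 199 × 1/16 = 12.4375
χ² = Σ (O − E)² / E
  white: (150 − 149.25)² / 149.25 = 0.0038
  black: (38 − 37.3125)² / 37.3125 = 0.0127
  brown: (11 − 12.4375)² / 12.4375 = 0.1661
χ² = 0.0038 + 0.0127 + 0.1661 = 0.1826 ≈ 0.183
Degrees of freedom = 3 − 1 = 2; critical value at α = 0.05 is 5.991.
Since 0.183 < 5.991, we fail to reject the null hypothesis — the data are consistent with the 12:3:1 ratio.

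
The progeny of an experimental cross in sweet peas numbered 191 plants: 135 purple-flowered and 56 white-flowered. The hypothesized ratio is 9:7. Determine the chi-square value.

16.162

The 9:7 ratio has 16 parts, so with N = 191 the expected counts are:
  purple-flowered: 191 × 9/16 = 107.4375
  white-flowered: 191 × 7/16 = 83.5625
χ² = Σ (O − E)² / E
  purple-flowered: (135 − 107.4375)² / 107.4375 = 7.0710
  white-flowered: (56 − 83.5625)² / 83.5625 = 9.0913
χ² = 7.0710 + 9.0913 = 16.1623 ≈ 16.162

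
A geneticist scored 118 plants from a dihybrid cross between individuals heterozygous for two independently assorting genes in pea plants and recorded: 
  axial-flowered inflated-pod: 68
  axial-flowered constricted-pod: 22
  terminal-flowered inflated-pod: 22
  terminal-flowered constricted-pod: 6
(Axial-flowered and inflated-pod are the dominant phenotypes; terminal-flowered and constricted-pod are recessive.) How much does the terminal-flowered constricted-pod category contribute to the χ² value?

A dihybrid F₂ with independent assortment and complete dominance at both loci gives a 9:3:3:1 phenotypic ratio.
The 9:3:3:1 ratio has 16 parts, so with N = 118 the expected counts are:
  axial-flowered inflated-pod: 118 × 9/16 = 66.375
  axial-flowered constricted-pod: 118 × 3/16 = 22.125
  terminal-flowered inflated-pod: 118 × 3/16 = 22.125
  terminal-flowered constricted-pod: 118 × 1/16 = 7.375
Contribution of terminal-flowered constricted-pod: (6 − 7.375)² / 7.375 = 0.2564

0.256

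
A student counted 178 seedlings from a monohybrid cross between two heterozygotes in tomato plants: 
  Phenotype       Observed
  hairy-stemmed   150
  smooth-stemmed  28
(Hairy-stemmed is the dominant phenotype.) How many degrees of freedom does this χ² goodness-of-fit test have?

1

For a monohybrid cross between heterozygotes with complete dominance, the expected phenotypic ratio is 3:1.
A goodness-of-fit test with 2 phenotype classes has df = 2 − 1 = 1.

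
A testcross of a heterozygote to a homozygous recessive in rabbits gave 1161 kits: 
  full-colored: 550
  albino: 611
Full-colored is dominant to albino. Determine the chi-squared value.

3.205

A testcross of a heterozygote (Aa × aa) gives a 1:1 phenotypic ratio.
Under the 1:1 hypothesis (Σ ratio = 2, N = 1161):
  full-colored: 1161 × 1/2 = 580.5
  albino: 1161 × 1/2 = 580.5
χ² = Σ (O − E)² / E
  full-colored: (550 − 580.5)² / 580.5 = 1.6025
  albino: (611 − 580.5)² / 580.5 = 1.6025
χ² = 1.6025 + 1.6025 = 3.205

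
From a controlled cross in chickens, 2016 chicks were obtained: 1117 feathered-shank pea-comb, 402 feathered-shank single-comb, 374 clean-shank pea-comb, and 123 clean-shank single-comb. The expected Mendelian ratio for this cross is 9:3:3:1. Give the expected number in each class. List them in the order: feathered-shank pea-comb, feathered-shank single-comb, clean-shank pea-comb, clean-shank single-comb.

1134, 378, 378, 126

Expected counts for N = 2016 under a 9:3:3:1 ratio (total parts = 16):
  feathered-shank pea-comb: 2016 × 9/16 = 1134
  feathered-shank single-comb: 2016 × 3/16 = 378
  clean-shank pea-comb: 2016 × 3/16 = 378
  clean-shank single-comb: 2016 × 1/16 = 126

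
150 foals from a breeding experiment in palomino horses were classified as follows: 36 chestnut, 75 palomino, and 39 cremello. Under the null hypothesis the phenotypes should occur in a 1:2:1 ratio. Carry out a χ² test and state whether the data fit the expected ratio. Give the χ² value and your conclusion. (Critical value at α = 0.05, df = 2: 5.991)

0.120; consistent

The 1:2:1 ratio has 4 parts, so with N = 150 the expected counts are:
  chestnut: 150 × 1/4 = 37.5
  palomino: 150 × 2/4 = 75
  cremello: 150 × 1/4 = 37.5
χ² = Σ (O − E)² / E
  chestnut: (36 − 37.5)² / 37.5 = 0.0600
  palomino: (75 − 75)² / 75 = 0.0000
  cremello: (39 − 37.5)² / 37.5 = 0.0600
χ² = 0.0600 + 0.0000 + 0.0600 = 0.120
Degrees of freedom = 3 − 1 = 2; critical value at α = 0.05 is 5.991.
Since 0.120 < 5.991, we fail to reject the null hypothesis — the data are consistent with the 1:2:1 ratio.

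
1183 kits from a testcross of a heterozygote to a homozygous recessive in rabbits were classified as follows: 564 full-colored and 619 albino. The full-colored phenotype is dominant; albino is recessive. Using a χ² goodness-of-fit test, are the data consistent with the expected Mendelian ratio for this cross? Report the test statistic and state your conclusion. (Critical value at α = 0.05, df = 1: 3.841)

A testcross of a heterozygote (Aa × aa) gives a 1:1 phenotypic ratio.
The 1:1 ratio has 2 parts, so with N = 1183 the expected counts are:
  full-colored: 1183 × 1/2 = 591.5
  albino: 1183 × 1/2 = 591.5
χ² = Σ (O − E)² / E
  full-colored: (564 − 591.5)² / 591.5 = 1.2785
  albino: (619 − 591.5)² / 591.5 = 1.2785
χ² = 1.2785 + 1.2785 = 2.557
Degrees of freedom = 2 − 1 = 1; critical value at α = 0.05 is 3.841.
Since 2.557 < 3.841, we fail to reject the null hypothesis — the data are consistent with the 1:1 ratio.

2.557; consistent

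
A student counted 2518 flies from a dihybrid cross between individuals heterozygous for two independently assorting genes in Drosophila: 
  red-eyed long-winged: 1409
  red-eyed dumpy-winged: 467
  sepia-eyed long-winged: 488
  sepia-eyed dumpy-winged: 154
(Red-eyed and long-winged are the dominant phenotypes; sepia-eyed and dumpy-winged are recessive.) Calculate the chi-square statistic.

0.700

A dihybrid F₂ with independent assortment and complete dominance at both loci gives a 9:3:3:1 phenotypic ratio.
Expected counts for N = 2518 under a 9:3:3:1 ratio (total parts = 16):
  red-eyed long-winged: 2518 × 9/16 = 1416.375
  red-eyed dumpy-winged: 2518 × 3/16 = 472.125
  sepia-eyed long-winged: 2518 × 3/16 = 472.125
  sepia-eyed dumpy-winged: 2518 × 1/16 = 157.375
χ² = Σ (O − E)² / E
  red-eyed long-winged: (1409 − 1416.375)² / 1416.375 = 0.0384
  red-eyed dumpy-winged: (467 − 472.125)² / 472.125 = 0.0556
  sepia-eyed long-winged: (488 − 472.125)² / 472.125 = 0.5338
  sepia-eyed dumpy-winged: (154 − 157.375)² / 157.375 = 0.0724
χ² = 0.0384 + 0.0556 + 0.5338 + 0.0724 = 0.7002 ≈ 0.700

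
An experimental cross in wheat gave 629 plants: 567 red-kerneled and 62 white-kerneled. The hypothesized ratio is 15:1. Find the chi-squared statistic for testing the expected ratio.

13.966

Under the 15:1 hypothesis (Σ ratio = 16, N = 629):
  red-kerneled: 629 × 15/16 = 589.6875
  white-kerneled: 629 × 1/16 = 39.3125
χ² = Σ (O − E)² / E
  red-kerneled: (567 − 589.6875)² / 589.6875 = 0.8729
  white-kerneled: (62 − 39.3125)² / 39.3125 = 13.0931
χ² = 0.8729 + 13.0931 = 13.966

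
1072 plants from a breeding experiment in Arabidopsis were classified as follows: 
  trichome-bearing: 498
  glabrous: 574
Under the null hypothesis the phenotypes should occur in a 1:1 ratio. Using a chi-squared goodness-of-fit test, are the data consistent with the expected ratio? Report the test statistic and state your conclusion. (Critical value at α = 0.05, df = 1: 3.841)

5.388; not consistent

Total ratio parts = 2. Expected numbers out of 1072:
  trichome-bearing: 1072 × 1/2 = 536
  glabrous: 1072 × 1/2 = 536
χ² = Σ (O − E)² / E
  trichome-bearing: (498 − 536)² / 536 = 2.6940
  glabrous: (574 − 536)² / 536 = 2.6940
χ² = 2.6940 + 2.6940 = 5.388
Degrees of freedom = 2 − 1 = 1; critical value at α = 0.05 is 3.841.
Since 5.388 > 3.841, we reject the null hypothesis — the data do not fit the 1:1 ratio.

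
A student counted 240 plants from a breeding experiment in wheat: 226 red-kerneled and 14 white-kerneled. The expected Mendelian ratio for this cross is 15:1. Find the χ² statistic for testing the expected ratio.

Total ratio parts = 16. Expected numbers out of 240:
  red-kerneled: 240 × 15/16 = 225
  white-kerneled: 240 × 1/16 = 15
χ² = Σ (O − E)² / E
  red-kerneled: (226 − 225)² / 225 = 0.0044
  white-kerneled: (14 − 15)² / 15 = 0.0667
χ² = 0.0044 + 0.0667 = 0.0711 ≈ 0.071

0.071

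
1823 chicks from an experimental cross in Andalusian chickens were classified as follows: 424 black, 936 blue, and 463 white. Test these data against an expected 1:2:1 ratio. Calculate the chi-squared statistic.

Total ratio parts = 4. Expected numbers out of 1823:
  black: 1823 × 1/4 = 455.75
  blue: 1823 × 2/4 = 911.5
  white: 1823 × 1/4 = 455.75
χ² = Σ (O − E)² / E
  black: (424 − 455.75)² / 455.75 = 2.2119
  blue: (936 − 911.5)² / 911.5 = 0.6585
  white: (463 − 455.75)² / 455.75 = 0.1153
χ² = 2.2119 + 0.6585 + 0.1153 = 2.9857 ≈ 2.986

2.986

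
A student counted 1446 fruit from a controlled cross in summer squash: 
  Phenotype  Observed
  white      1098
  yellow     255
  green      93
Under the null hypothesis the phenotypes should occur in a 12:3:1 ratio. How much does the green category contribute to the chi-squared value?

0.076

Expected counts for N = 1446 under a 12:3:1 ratio (total parts = 16):
  white: 1446 × 12/16 = 1084.5
  yellow: 1446 × 3/16 = 271.125
  green: 1446 × 1/16 = 90.375
Contribution of green: (93 − 90.375)² / 90.375 = 0.0762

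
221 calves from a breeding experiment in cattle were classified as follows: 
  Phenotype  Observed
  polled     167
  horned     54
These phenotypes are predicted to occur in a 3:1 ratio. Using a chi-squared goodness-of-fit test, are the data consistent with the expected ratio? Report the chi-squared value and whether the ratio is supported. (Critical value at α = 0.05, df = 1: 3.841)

0.038; consistent

Total ratio parts = 4. Expected numbers out of 221:
  polled: 221 × 3/4 = 165.75
  horned: 221 × 1/4 = 55.25
χ² = Σ (O − E)² / E
  polled: (167 − 165.75)² / 165.75 = 0.0094
  horned: (54 − 55.25)² / 55.25 = 0.0283
χ² = 0.0094 + 0.0283 = 0.0377 ≈ 0.038
Degrees of freedom = 2 − 1 = 1; critical value at α = 0.05 is 3.841.
Since 0.038 < 3.841, we fail to reject the null hypothesis — the data are consistent with the 3:1 ratio.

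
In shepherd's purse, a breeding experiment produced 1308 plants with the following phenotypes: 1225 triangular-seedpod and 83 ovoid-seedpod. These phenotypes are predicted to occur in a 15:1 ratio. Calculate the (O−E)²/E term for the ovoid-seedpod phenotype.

0.019

Total ratio parts = 16. Expected numbers out of 1308:
  triangular-seedpod: 1308 × 15/16 = 1226.25
  ovoid-seedpod: 1308 × 1/16 = 81.75
Contribution of ovoid-seedpod: (83 − 81.75)² / 81.75 = 0.0191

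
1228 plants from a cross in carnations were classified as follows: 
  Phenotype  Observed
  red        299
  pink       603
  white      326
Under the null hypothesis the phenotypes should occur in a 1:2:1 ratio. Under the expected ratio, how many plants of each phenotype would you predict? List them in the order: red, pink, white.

Total ratio parts = 4. Expected numbers out of 1228:
  red: 1228 × 1/4 = 307
  pink: 1228 × 2/4 = 614
  white: 1228 × 1/4 = 307

307, 614, 307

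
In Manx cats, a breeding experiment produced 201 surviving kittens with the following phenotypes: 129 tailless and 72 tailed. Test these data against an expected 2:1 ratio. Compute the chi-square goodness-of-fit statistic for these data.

Total ratio parts = 3. Expected numbers out of 201:
  tailless: 201 × 2/3 = 134
  tailed: 201 × 1/3 = 67
χ² = Σ (O − E)² / E
  tailless: (129 − 134)² / 134 = 0.1866
  tailed: (72 − 67)² / 67 = 0.3731
χ² = 0.1866 + 0.3731 = 0.5597 ≈ 0.560

0.560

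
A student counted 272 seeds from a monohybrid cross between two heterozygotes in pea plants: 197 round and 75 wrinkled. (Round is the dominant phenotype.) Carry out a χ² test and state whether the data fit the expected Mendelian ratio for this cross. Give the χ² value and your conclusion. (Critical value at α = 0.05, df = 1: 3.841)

0.961; consistent

For a monohybrid cross between heterozygotes with complete dominance, the expected phenotypic ratio is 3:1.
Expected counts for N = 272 under a 3:1 ratio (total parts = 4):
  round: 272 × 3/4 = 204
  wrinkled: 272 × 1/4 = 68
χ² = Σ (O − E)² / E
  round: (197 − 204)² / 204 = 0.2402
  wrinkled: (75 − 68)² / 68 = 0.7206
χ² = 0.2402 + 0.7206 = 0.9608 ≈ 0.961
Degrees of freedom = 2 − 1 = 1; critical value at α = 0.05 is 3.841.
Since 0.961 < 3.841, we fail to reject the null hypothesis — the data are consistent with the 3:1 ratio.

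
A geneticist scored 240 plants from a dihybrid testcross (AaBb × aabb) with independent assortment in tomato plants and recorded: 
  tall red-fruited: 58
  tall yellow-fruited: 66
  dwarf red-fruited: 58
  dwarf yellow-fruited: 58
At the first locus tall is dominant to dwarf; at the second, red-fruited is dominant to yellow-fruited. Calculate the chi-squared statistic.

0.800

A dihybrid testcross with independent assortment gives a 1:1:1:1 ratio.
Total ratio parts = 4. Expected numbers out of 240:
  tall red-fruited: 240 × 1/4 = 60
  tall yellow-fruited: 240 × 1/4 = 60
  dwarf red-fruited: 240 × 1/4 = 60
  dwarf yellow-fruited: 240 × 1/4 = 60
χ² = Σ (O − E)² / E
  tall red-fruited: (58 − 60)² / 60 = 0.0667
  tall yellow-fruited: (66 − 60)² / 60 = 0.6000
  dwarf red-fruited: (58 − 60)² / 60 = 0.0667
  dwarf yellow-fruited: (58 − 60)² / 60 = 0.0667
χ² = 0.0667 + 0.6000 + 0.0667 + 0.0667 = 0.8001 ≈ 0.800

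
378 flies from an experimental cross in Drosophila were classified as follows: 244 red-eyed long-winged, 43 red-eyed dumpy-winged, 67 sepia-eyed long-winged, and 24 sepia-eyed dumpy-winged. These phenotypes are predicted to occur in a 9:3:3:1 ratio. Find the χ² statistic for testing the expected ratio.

15.811

Total ratio parts = 16. Expected numbers out of 378:
  red-eyed long-winged: 378 × 9/16 = 212.625
  red-eyed dumpy-winged: 378 × 3/16 = 70.875
  sepia-eyed long-winged: 378 × 3/16 = 70.875
  sepia-eyed dumpy-winged: 378 × 1/16 = 23.625
χ² = Σ (O − E)² / E
  red-eyed long-winged: (244 − 212.625)² / 212.625 = 4.6297
  red-eyed dumpy-winged: (43 − 70.875)² / 70.875 = 10.9632
  sepia-eyed long-winged: (67 − 70.875)² / 70.875 = 0.2119
  sepia-eyed dumpy-winged: (24 − 23.625)² / 23.625 = 0.0060
χ² = 4.6297 + 10.9632 + 0.2119 + 0.0060 = 15.8108 ≈ 15.811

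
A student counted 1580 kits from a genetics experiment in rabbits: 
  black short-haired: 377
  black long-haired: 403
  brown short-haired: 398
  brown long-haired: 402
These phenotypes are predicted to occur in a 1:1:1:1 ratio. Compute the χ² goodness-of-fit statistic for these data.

Expected counts for N = 1580 under a 1:1:1:1 ratio (total parts = 4):
  black short-haired: 1580 × 1/4 = 395
  black long-haired: 1580 × 1/4 = 395
  brown short-haired: 1580 × 1/4 = 395
  brown long-haired: 1580 × 1/4 = 395
χ² = Σ (O − E)² / E
  black short-haired: (377 − 395)² / 395 = 0.8203
  black long-haired: (403 − 395)² / 395 = 0.1620
  brown short-haired: (398 − 395)² / 395 = 0.0228
  brown long-haired: (402 − 395)² / 395 = 0.1241
χ² = 0.8203 + 0.1620 + 0.0228 + 0.1241 = 1.1292 ≈ 1.129

1.129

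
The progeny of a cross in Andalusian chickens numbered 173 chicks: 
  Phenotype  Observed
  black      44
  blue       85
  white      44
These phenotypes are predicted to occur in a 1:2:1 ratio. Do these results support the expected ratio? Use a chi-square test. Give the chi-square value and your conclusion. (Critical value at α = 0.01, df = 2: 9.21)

0.052; consistent

Expected counts for N = 173 under a 1:2:1 ratio (total parts = 4):
  black: 173 × 1/4 = 43.25
  blue: 173 × 2/4 = 86.5
  white: 173 × 1/4 = 43.25
χ² = Σ (O − E)² / E
  black: (44 − 43.25)² / 43.25 = 0.0130
  blue: (85 − 86.5)² / 86.5 = 0.0260
  white: (44 − 43.25)² / 43.25 = 0.0130
χ² = 0.0130 + 0.0260 + 0.0130 = 0.052
Degrees of freedom = 3 − 1 = 2; critical value at α = 0.01 is 9.21.
Since 0.052 < 9.21, we fail to reject the null hypothesis — the data are consistent with the 1:2:1 ratio.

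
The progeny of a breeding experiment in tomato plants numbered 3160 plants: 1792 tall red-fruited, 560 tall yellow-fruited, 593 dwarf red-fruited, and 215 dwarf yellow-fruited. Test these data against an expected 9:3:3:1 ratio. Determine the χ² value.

Under the 9:3:3:1 hypothesis (Σ ratio = 16, N = 3160):
  tall red-fruited: 3160 × 9/16 = 1777.5
  tall yellow-fruited: 3160 × 3/16 = 592.5
  dwarf red-fruited: 3160 × 3/16 = 592.5
  dwarf yellow-fruited: 3160 × 1/16 = 197.5
χ² = Σ (O − E)² / E
  tall red-fruited: (1792 − 1777.5)² / 1777.5 = 0.1183
  tall yellow-fruited: (560 − 592.5)² / 592.5 = 1.7827
  dwarf red-fruited: (593 − 592.5)² / 592.5 = 0.0004
  dwarf yellow-fruited: (215 − 197.5)² / 197.5 = 1.5506
χ² = 0.1183 + 1.7827 + 0.0004 + 1.5506 = 3.452

3.452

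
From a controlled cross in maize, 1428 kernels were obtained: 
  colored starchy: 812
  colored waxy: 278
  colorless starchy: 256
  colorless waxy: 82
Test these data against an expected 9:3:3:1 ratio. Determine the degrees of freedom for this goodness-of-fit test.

3

A goodness-of-fit test with 4 phenotype classes has df = 4 − 1 = 3.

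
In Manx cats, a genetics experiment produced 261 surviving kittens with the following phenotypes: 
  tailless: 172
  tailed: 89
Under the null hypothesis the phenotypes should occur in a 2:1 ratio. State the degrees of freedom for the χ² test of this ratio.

A goodness-of-fit test with 2 phenotype classes has df = 2 − 1 = 1.

1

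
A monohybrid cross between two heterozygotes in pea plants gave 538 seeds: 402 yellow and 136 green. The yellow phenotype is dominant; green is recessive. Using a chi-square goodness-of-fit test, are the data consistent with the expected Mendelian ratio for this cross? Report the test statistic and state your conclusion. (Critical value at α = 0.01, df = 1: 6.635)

For a monohybrid cross between heterozygotes with complete dominance, the expected phenotypic ratio is 3:1.
The 3:1 ratio has 4 parts, so with N = 538 the expected counts are:
  yellow: 538 × 3/4 = 403.5
  green: 538 × 1/4 = 134.5
χ² = Σ (O − E)² / E
  yellow: (402 − 403.5)² / 403.5 = 0.0056
  green: (136 − 134.5)² / 134.5 = 0.0167
χ² = 0.0056 + 0.0167 = 0.0223 ≈ 0.022
Degrees of freedom = 2 − 1 = 1; critical value at α = 0.01 is 6.635.
Since 0.022 < 6.635, we fail to reject the null hypothesis — the data are consistent with the 3:1 ratio.

0.022; consistent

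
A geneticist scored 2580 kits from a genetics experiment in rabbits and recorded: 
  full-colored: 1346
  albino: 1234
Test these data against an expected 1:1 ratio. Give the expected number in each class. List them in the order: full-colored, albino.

1290, 1290

Expected counts for N = 2580 under a 1:1 ratio (total parts = 2):
  full-colored: 2580 × 1/2 = 1290
  albino: 2580 × 1/2 = 1290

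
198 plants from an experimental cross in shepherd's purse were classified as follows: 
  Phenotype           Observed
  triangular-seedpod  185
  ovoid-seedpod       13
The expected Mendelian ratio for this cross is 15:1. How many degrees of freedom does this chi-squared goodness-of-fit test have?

A goodness-of-fit test with 2 phenotype classes has df = 2 − 1 = 1.

1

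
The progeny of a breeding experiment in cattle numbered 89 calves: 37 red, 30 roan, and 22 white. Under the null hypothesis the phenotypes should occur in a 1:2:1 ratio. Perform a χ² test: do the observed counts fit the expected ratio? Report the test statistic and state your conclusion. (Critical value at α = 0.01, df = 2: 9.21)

Expected counts for N = 89 under a 1:2:1 ratio (total parts = 4):
  red: 89 × 1/4 = 22.25
  roan: 89 × 2/4 = 44.5
  white: 89 × 1/4 = 22.25
χ² = Σ (O − E)² / E
  red: (37 − 22.25)² / 22.25 = 9.7781
  roan: (30 − 44.5)² / 44.5 = 4.7247
  white: (22 − 22.25)² / 22.25 = 0.0028
χ² = 9.7781 + 4.7247 + 0.0028 = 14.5056 ≈ 14.506
Degrees of freedom = 3 − 1 = 2; critical value at α = 0.01 is 9.21.
Since 14.506 > 9.21, we reject the null hypothesis — the data do not fit the 1:2:1 ratio.

14.506; not consistent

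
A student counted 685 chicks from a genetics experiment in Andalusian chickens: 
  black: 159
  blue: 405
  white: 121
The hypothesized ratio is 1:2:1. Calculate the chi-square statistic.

Expected counts for N = 685 under a 1:2:1 ratio (total parts = 4):
  black: 685 × 1/4 = 171.25
  blue: 685 × 2/4 = 342.5
  white: 685 × 1/4 = 171.25
χ² = Σ (O − E)² / E
  black: (159 − 171.25)² / 171.25 = 0.8763
  blue: (405 − 342.5)² / 342.5 = 11.4051
  white: (121 − 171.25)² / 171.25 = 14.7449
χ² = 0.8763 + 11.4051 + 14.7449 = 27.0263 ≈ 27.026

27.026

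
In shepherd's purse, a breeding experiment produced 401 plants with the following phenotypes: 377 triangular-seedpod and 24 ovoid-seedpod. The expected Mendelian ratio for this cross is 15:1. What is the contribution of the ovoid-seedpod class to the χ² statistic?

The 15:1 ratio has 16 parts, so with N = 401 the expected counts are:
  triangular-seedpod: 401 × 15/16 = 375.9375
  ovoid-seedpod: 401 × 1/16 = 25.0625
Contribution of ovoid-seedpod: (24 − 25.0625)² / 25.0625 = 0.0450

0.045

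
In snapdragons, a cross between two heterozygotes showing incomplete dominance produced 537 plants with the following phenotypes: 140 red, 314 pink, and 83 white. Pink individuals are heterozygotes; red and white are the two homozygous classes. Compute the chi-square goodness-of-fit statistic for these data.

27.521

With incomplete dominance, a heterozygote × heterozygote cross gives a 1:2:1 phenotypic ratio.
Total ratio parts = 4. Expected numbers out of 537:
  red: 537 × 1/4 = 134.25
  pink: 537 × 2/4 = 268.5
  white: 537 × 1/4 = 134.25
χ² = Σ (O − E)² / E
  red: (140 − 134.25)² / 134.25 = 0.2463
  pink: (314 − 268.5)² / 268.5 = 7.7104
  white: (83 − 134.25)² / 134.25 = 19.5647
χ² = 0.2463 + 7.7104 + 19.5647 = 27.5214 ≈ 27.521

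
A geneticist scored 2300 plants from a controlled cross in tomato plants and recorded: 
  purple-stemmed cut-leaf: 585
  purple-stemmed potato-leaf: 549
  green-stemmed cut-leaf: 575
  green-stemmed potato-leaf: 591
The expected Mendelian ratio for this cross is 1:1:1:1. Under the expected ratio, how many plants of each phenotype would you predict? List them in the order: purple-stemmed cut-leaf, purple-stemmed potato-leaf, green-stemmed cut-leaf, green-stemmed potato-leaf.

Total ratio parts = 4. Expected numbers out of 2300:
  purple-stemmed cut-leaf: 2300 × 1/4 = 575
  purple-stemmed potato-leaf: 2300 × 1/4 = 575
  green-stemmed cut-leaf: 2300 × 1/4 = 575
  green-stemmed potato-leaf: 2300 × 1/4 = 575

575, 575, 575, 575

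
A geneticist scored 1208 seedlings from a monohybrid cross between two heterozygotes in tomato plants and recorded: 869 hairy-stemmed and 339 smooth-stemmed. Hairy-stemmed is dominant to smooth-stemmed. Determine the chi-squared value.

For a monohybrid cross between heterozygotes with complete dominance, the expected phenotypic ratio is 3:1.
Total ratio parts = 4. Expected numbers out of 1208:
  hairy-stemmed: 1208 × 3/4 = 906
  smooth-stemmed: 1208 × 1/4 = 302
χ² = Σ (O − E)² / E
  hairy-stemmed: (869 − 906)² / 906 = 1.5110
  smooth-stemmed: (339 − 302)² / 302 = 4.5331
χ² = 1.5110 + 4.5331 = 6.0441 ≈ 6.044

6.044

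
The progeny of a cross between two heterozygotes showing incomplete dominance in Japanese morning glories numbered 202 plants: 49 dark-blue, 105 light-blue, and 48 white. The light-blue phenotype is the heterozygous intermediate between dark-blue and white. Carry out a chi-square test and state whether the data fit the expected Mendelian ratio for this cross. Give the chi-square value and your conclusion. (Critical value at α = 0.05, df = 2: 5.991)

0.327; consistent

With incomplete dominance, a heterozygote × heterozygote cross gives a 1:2:1 phenotypic ratio.
Total ratio parts = 4. Expected numbers out of 202:
  dark-blue: 202 × 1/4 = 50.5
  light-blue: 202 × 2/4 = 101
  white: 202 × 1/4 = 50.5
χ² = Σ (O − E)² / E
  dark-blue: (49 − 50.5)² / 50.5 = 0.0446
  light-blue: (105 − 101)² / 101 = 0.1584
  white: (48 − 50.5)² / 50.5 = 0.1238
χ² = 0.0446 + 0.1584 + 0.1238 = 0.3268 ≈ 0.327
Degrees of freedom = 3 − 1 = 2; critical value at α = 0.05 is 5.991.
Since 0.327 < 5.991, we fail to reject the null hypothesis — the data are consistent with the 1:2:1 ratio.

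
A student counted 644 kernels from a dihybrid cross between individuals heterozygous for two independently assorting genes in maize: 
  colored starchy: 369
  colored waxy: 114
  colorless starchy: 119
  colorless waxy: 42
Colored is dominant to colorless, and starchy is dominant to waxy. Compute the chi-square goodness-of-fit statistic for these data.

A dihybrid F₂ with independent assortment and complete dominance at both loci gives a 9:3:3:1 phenotypic ratio.
Under the 9:3:3:1 hypothesis (Σ ratio = 16, N = 644):
  colored starchy: 644 × 9/16 = 362.25
  colored waxy: 644 × 3/16 = 120.75
  colorless starchy: 644 × 3/16 = 120.75
  colorless waxy: 644 × 1/16 = 40.25
χ² = Σ (O − E)² / E
  colored starchy: (369 − 362.25)² / 362.25 = 0.1258
  colored waxy: (114 − 120.75)² / 120.75 = 0.3773
  colorless starchy: (119 − 120.75)² / 120.75 = 0.0254
  colorless waxy: (42 − 40.25)² / 40.25 = 0.0761
χ² = 0.1258 + 0.3773 + 0.0254 + 0.0761 = 0.6046 ≈ 0.605

0.605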